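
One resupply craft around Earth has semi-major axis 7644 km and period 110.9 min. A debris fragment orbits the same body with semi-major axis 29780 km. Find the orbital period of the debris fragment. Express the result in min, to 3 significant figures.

Kepler's third law: T² ∝ a³, so T₂ = T₁ (a₂/a₁)^(3/2).
a₂/a₁ = 3.896, (a₂/a₁)^(3/2) = 7.690.
T₂ = 110.9 × 7.690 = 852.8 min.

T₂ ≈ 853 min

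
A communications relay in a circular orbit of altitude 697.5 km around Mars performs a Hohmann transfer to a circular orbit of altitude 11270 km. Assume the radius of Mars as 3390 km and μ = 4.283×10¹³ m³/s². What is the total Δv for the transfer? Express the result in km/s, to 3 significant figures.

Δv_total ≈ 1.39 km/s

r₁ = 3390 + 697.5 = 4087.5 km = 4.0875×10⁶ m.
r₂ = 3390 + 11270 = 14660 km = 1.4660×10⁷ m.
Transfer ellipse a_t = (r₁ + r₂)/2 = 9.374×10⁶ m.
At r₁: circular v_c1 = √(μ/r₁) = 3237 m/s; transfer-periapsis v_p = √[μ(2/r₁ − 1/a_t)] = 4048 m/s.
Δv₁ = v_p − v_c1 = 811.1 m/s.
At r₂: circular v_c2 = √(μ/r₂) = 1709 m/s; transfer-apoapsis v_a = √[μ(2/r₂ − 1/a_t)] = 1129 m/s.
Δv₂ = v_c2 − v_a = 580.6 m/s.
Total Δv = Δv₁ + Δv₂ = 1392 m/s = 1.392 km/s.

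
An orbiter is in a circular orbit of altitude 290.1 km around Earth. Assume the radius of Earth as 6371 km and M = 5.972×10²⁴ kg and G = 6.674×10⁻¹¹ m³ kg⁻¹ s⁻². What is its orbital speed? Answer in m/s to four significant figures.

μ = GM = 6.674×10⁻¹¹ × 5.972×10²⁴ = 3.986×10¹⁴ m³/s².
r = 6371 + 290.1 = 6661.1 km = 6.6611×10⁶ m.
For a circular orbit v = √(μ/r) = √(3.986×10¹⁴ / 6.661×10⁶) = √(5.984×10⁷) = 7735 m/s.

v ≈ 7735 m/s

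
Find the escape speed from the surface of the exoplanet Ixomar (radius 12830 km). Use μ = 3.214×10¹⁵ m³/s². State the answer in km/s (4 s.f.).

r = R = 1.283×10⁷ m.
Escape speed v_esc = √(2μ/r) = √(2 × 3.214×10¹⁵ / 1.283×10⁷) = √(5.010×10⁸) = 22380 m/s.
= 22.38 km/s.

v_esc ≈ 22.38 km/s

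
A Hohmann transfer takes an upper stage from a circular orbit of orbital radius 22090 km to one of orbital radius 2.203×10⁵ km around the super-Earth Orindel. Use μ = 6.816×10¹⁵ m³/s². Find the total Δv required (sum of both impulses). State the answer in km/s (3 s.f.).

r₁ = 22090 km = 2.209×10⁷ m.
r₂ = 2.203×10⁵ km = 2.203×10⁸ m.
Transfer ellipse a_t = (r₁ + r₂)/2 = 1.212×10⁸ m.
At r₁: circular v_c1 = √(μ/r₁) = 17570 m/s; transfer-periapsis v_p = √[μ(2/r₁ − 1/a_t)] = 23680 m/s.
Δv₁ = v_p − v_c1 = 6117 m/s.
At r₂: circular v_c2 = √(μ/r₂) = 5562 m/s; transfer-apoapsis v_a = √[μ(2/r₂ − 1/a_t)] = 2375 m/s.
Δv₂ = v_c2 − v_a = 3188 m/s.
Total Δv = Δv₁ + Δv₂ = 9305 m/s = 9.305 km/s.

Δv_total ≈ 9.30 km/s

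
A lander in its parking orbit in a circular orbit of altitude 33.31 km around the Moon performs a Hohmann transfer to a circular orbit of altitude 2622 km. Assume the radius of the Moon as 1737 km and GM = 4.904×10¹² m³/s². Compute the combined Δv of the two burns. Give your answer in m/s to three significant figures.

Δv_total ≈ 575 m/s

r₁ = 1737 + 33.31 = 1770.3 km = 1.7703×10⁶ m.
r₂ = 1737 + 2622 = 4359.0 km = 4.3590×10⁶ m.
Transfer ellipse a_t = (r₁ + r₂)/2 = 3.065×10⁶ m.
At r₁: circular v_c1 = √(μ/r₁) = 1664 m/s; transfer-perilune v_p = √[μ(2/r₁ − 1/a_t)] = 1985 m/s.
Δv₁ = v_p − v_c1 = 320.6 m/s.
At r₂: circular v_c2 = √(μ/r₂) = 1061 m/s; transfer-apolune v_a = √[μ(2/r₂ − 1/a_t)] = 806.1 m/s.
Δv₂ = v_c2 − v_a = 254.5 m/s.
Total Δv = Δv₁ + Δv₂ = 575.1 m/s.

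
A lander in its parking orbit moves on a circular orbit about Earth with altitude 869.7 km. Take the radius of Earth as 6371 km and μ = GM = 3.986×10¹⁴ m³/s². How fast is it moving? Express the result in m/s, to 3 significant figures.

v ≈ 7420 m/s

r = 6371 + 869.7 = 7240.7 km = 7.2407×10⁶ m.
For a circular orbit v = √(μ/r) = √(3.986×10¹⁴ / 7.241×10⁶) = √(5.505×10⁷) = 7420 m/s.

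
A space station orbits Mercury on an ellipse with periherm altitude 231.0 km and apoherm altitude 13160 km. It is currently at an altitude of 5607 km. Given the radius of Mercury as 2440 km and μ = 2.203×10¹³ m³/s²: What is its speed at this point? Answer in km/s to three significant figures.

v ≈ 1.75 km/s

r_p = 2440 + 231.0 = 2671.0 km = 2.6710×10⁶ m.
r_a = 2440 + 13160 = 15600 km = 1.5600×10⁷ m.
r = 2440 + 5607 = 8047.0 km = 8.047×10⁶ m.
Semi-major axis a = (r_p + r_a)/2 = 9135.5 km = 9.136×10⁶ m.
Vis-viva: v² = μ(2/r − 1/a) = 2.203×10¹³ × (2.485×10⁻⁷ − 1.095×10⁻⁷) = 3.064×10⁶ m²/s².
v = 1750 m/s = 1.750 km/s.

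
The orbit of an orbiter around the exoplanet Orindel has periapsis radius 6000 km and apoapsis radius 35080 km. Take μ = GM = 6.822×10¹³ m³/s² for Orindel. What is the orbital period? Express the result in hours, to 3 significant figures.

Semi-major axis a = (r_p + r_a)/2 = (6000.0 + 35080)/2 = 20540 km = 2.054×10⁷ m.
By Kepler's third law T = 2π√(a³/μ) = 2π × 1.127×10⁴ = 7.081×10⁴ s.
= 19.67 hours.

T ≈ 19.7 hours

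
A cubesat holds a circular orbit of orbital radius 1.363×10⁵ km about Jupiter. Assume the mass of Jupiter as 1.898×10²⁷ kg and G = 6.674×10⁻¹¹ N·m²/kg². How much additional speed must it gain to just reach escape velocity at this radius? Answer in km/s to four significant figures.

μ = GM = 6.674×10⁻¹¹ × 1.898×10²⁷ = 1.267×10¹⁷ m³/s².
r = 1.363×10⁵ km = 1.363×10⁸ m.
Circular speed v_c = √(μ/r) = 30490 m/s.
Escape speed v_esc = √(2μ/r) = √2 × v_c = 43110 m/s.
Δv = v_esc − v_c = 12630 m/s = 12.63 km/s.

Δv ≈ 12.63 km/s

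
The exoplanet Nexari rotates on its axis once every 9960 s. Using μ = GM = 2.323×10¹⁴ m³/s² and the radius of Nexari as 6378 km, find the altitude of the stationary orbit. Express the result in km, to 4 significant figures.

A synchronous orbit has period T, so by Kepler's third law a = (μT²/4π²)^(1/3).
μT²/4π² = 2.323×10¹⁴ × (9.960×10³)² / 39.48 = 5.837×10²⁰ m³.
a = 8.357×10⁶ m = 8357.4 km.
Altitude h = a − R = 8357.4 − 6378 = 1979.4 km.

h_sync ≈ 1979 km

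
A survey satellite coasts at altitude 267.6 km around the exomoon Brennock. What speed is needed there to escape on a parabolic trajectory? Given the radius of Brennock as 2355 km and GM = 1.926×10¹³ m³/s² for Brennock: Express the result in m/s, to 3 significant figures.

r = 2355 + 267.6 = 2622.6 km = 2.6226×10⁶ m.
Escape speed v_esc = √(2μ/r) = √(2 × 1.926×10¹³ / 2.623×10⁶) = √(1.469×10⁷) = 3832 m/s.

v_esc ≈ 3830 m/s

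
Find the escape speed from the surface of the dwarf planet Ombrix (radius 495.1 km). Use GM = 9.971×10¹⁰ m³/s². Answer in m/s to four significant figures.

r = R = 4.951×10⁵ m.
Escape speed v_esc = √(2μ/r) = √(2 × 9.971×10¹⁰ / 4.951×10⁵) = √(4.028×10⁵) = 634.7 m/s.

v_esc ≈ 634.7 m/s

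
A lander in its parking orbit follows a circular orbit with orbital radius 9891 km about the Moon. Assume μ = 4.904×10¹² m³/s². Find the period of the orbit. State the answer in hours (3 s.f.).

r = 9891 km = 9.891×10⁶ m.
Kepler's third law: T = 2π√(r³/μ) = 2π√((9.891×10⁶)³ / 4.904×10¹²).
r³/μ = 1.973×10⁸ s², so T = 2π × 1.405×10⁴ = 8.826×10⁴ s.
Converting: 8.826×10⁴ s ÷ 3600 = 24.52 hours.

T ≈ 24.5 hours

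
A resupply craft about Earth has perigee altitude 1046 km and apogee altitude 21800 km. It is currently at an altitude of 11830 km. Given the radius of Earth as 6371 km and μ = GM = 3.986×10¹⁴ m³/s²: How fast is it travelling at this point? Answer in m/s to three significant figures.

v ≈ 4630 m/s

r_p = 6371 + 1046 = 7417.0 km = 7.4170×10⁶ m.
r_a = 6371 + 21800 = 28171 km = 2.8171×10⁷ m.
r = 6371 + 11830 = 18201 km = 1.820×10⁷ m.
Semi-major axis a = (r_p + r_a)/2 = 17794 km = 1.779×10⁷ m.
Vis-viva: v² = μ(2/r − 1/a) = 3.986×10¹⁴ × (1.099×10⁻⁷ − 5.620×10⁻⁸) = 2.140×10⁷ m²/s².
v = 4626 m/s.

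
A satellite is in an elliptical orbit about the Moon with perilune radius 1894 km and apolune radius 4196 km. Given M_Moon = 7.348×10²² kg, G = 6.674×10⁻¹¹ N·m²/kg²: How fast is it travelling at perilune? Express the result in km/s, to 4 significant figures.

v ≈ 1.889 km/s

μ = GM = 6.674×10⁻¹¹ × 7.348×10²² = 4.904×10¹² m³/s².
Semi-major axis a = (r_p + r_a)/2 = 3045.0 km = 3.045×10⁶ m.
Vis-viva: v² = μ(2/r − 1/a) = 4.904×10¹² × (1.056×10⁻⁶ − 3.284×10⁻⁷) = 3.568×10⁶ m²/s².
v = 1889 m/s = 1.889 km/s.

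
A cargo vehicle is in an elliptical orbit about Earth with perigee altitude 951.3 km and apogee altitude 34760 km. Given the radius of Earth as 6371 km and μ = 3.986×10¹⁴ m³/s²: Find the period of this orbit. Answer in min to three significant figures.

T ≈ 625 min

r_p = 6371 + 951.3 = 7322.3 km = 7.3223×10⁶ m.
r_a = 6371 + 34760 = 41131 km = 4.1131×10⁷ m.
Semi-major axis a = (r_p + r_a)/2 = (7322.3 + 41131)/2 = 24227 km = 2.423×10⁷ m.
By Kepler's third law T = 2π√(a³/μ) = 2π × 5.973×10³ = 3.753×10⁴ s.
= 625.5 min.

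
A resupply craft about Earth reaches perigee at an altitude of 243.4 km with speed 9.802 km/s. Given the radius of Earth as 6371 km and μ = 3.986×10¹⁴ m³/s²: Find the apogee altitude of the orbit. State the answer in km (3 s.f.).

r_p = 6371 + 243.4 = 6614.4 km = 6.614×10⁶ m.
Specific energy ε = v²/2 − μ/r = -1.222×10⁷ J/kg, so a = −μ/(2ε) = 1.631×10⁷ m.
The apsides satisfy r_p + r_a = 2a, so the apogee radius is 2a − r_p = 2.600×10⁷ m = 25997 km.
Apogee altitude = 25997 − 6371 = 19626 km.

apogee altitude ≈ 19600 km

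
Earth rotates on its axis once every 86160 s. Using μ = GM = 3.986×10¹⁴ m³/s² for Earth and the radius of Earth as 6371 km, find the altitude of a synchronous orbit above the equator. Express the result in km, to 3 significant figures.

A synchronous orbit has period T, so by Kepler's third law a = (μT²/4π²)^(1/3).
μT²/4π² = 3.986×10¹⁴ × (8.616×10⁴)² / 39.48 = 7.495×10²² m³.
a = 4.216×10⁷ m = 42163 km.
Altitude h = a − R = 42163 − 6371 = 35792 km.

h_sync ≈ 35800 km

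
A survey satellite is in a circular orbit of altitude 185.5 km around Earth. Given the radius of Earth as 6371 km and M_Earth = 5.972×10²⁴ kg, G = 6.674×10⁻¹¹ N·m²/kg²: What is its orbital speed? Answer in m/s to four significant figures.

μ = GM = 6.674×10⁻¹¹ × 5.972×10²⁴ = 3.986×10¹⁴ m³/s².
r = 6371 + 185.5 = 6556.5 km = 6.5565×10⁶ m.
For a circular orbit v = √(μ/r) = √(3.986×10¹⁴ / 6.556×10⁶) = √(6.079×10⁷) = 7797 m/s.

v ≈ 7797 m/s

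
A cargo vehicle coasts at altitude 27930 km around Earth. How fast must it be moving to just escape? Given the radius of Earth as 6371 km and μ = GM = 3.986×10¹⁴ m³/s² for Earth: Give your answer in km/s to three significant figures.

v_esc ≈ 4.82 km/s

r = 6371 + 27930 = 34301 km = 3.4301×10⁷ m.
Escape speed v_esc = √(2μ/r) = √(2 × 3.986×10¹⁴ / 3.430×10⁷) = √(2.324×10⁷) = 4821 m/s.
= 4.821 km/s.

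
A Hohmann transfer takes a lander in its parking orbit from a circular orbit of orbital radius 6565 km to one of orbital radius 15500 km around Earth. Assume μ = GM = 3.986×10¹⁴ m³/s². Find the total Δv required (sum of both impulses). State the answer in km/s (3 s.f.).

r₁ = 6565 km = 6.565×10⁶ m.
r₂ = 15500 km = 1.550×10⁷ m.
Transfer ellipse a_t = (r₁ + r₂)/2 = 1.103×10⁷ m.
At r₁: circular v_c1 = √(μ/r₁) = 7792 m/s; transfer-perigee v_p = √[μ(2/r₁ − 1/a_t)] = 9236 m/s.
Δv₁ = v_p − v_c1 = 1444 m/s.
At r₂: circular v_c2 = √(μ/r₂) = 5071 m/s; transfer-apogee v_a = √[μ(2/r₂ − 1/a_t)] = 3912 m/s.
Δv₂ = v_c2 − v_a = 1159 m/s.
Total Δv = Δv₁ + Δv₂ = 2603 m/s = 2.603 km/s.

Δv_total ≈ 2.60 km/s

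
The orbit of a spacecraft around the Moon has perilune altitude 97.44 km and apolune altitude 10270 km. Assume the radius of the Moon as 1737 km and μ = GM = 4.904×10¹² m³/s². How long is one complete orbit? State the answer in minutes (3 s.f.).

r_p = 1737 + 97.44 = 1834.4 km = 1.8344×10⁶ m.
r_a = 1737 + 10270 = 12007 km = 1.2007×10⁷ m.
Semi-major axis a = (r_p + r_a)/2 = (1834.4 + 12007)/2 = 6920.7 km = 6.921×10⁶ m.
By Kepler's third law T = 2π√(a³/μ) = 2π × 8.222×10³ = 5.166×10⁴ s.
= 861.0 minutes.

T ≈ 861 minutes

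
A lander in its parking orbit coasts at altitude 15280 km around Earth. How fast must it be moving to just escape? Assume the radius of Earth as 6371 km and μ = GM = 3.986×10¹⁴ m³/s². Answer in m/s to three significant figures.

r = 6371 + 15280 = 21651 km = 2.1651×10⁷ m.
Escape speed v_esc = √(2μ/r) = √(2 × 3.986×10¹⁴ / 2.165×10⁷) = √(3.682×10⁷) = 6068 m/s.

v_esc ≈ 6070 m/s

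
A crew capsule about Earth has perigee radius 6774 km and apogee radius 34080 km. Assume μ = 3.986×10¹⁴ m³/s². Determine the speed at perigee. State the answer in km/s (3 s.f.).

Semi-major axis a = (r_p + r_a)/2 = 20427 km = 2.043×10⁷ m.
Vis-viva: v² = μ(2/r − 1/a) = 3.986×10¹⁴ × (2.952×10⁻⁷ − 4.895×10⁻⁸) = 9.817×10⁷ m²/s².
v = 9908 m/s = 9.908 km/s.

v ≈ 9.91 km/s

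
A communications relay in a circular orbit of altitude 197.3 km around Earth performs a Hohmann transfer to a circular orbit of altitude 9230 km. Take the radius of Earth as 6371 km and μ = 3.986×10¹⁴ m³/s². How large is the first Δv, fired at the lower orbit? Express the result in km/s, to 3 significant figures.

r₁ = 6371 + 197.3 = 6568.3 km = 6.5683×10⁶ m.
r₂ = 6371 + 9230 = 15601 km = 1.5601×10⁷ m.
Transfer ellipse a_t = (r₁ + r₂)/2 = 1.108×10⁷ m.
At r₁: circular v_c1 = √(μ/r₁) = 7790 m/s; transfer-perigee v_p = √[μ(2/r₁ − 1/a_t)] = 9242 m/s.
Δv₁ = v_p − v_c1 = 1452 m/s.
= 1.452 km/s.

Δv ≈ 1.45 km/s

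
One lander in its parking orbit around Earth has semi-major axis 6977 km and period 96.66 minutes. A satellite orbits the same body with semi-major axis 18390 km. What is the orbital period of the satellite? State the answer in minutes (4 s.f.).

Kepler's third law: T² ∝ a³, so T₂ = T₁ (a₂/a₁)^(3/2).
a₂/a₁ = 2.636, (a₂/a₁)^(3/2) = 4.279.
T₂ = 96.66 × 4.279 = 413.6 minutes.

T₂ ≈ 413.6 minutes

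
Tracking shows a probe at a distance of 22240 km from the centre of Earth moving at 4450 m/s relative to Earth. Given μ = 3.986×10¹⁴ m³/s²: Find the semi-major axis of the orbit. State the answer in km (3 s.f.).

r = 2.224×10⁷ m.
Specific orbital energy ε = v²/2 − μ/r = (4450)²/2 − 3.986×10¹⁴/2.224×10⁷ = -8.021×10⁶ J/kg.
Since ε = −μ/(2a), a = −μ/(2ε) = 2.485×10⁷ m = 24846 km.

a ≈ 24800 km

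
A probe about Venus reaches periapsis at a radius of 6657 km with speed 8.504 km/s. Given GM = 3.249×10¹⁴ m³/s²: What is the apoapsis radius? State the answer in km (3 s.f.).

r_p = 6.657×10⁶ m.
Specific energy ε = v²/2 − μ/r = -1.265×10⁷ J/kg, so a = −μ/(2ε) = 1.285×10⁷ m.
The apsides satisfy r_p + r_a = 2a, so the apoapsis radius is 2a − r_p = 1.903×10⁷ m = 19033 km.

apoapsis radius ≈ 19000 km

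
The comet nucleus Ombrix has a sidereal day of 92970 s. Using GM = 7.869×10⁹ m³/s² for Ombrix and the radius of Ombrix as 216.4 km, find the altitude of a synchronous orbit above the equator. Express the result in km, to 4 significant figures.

h_sync ≈ 982.4 km

A synchronous orbit has period T, so by Kepler's third law a = (μT²/4π²)^(1/3).
μT²/4π² = 7.869×10⁹ × (9.297×10⁴)² / 39.48 = 1.723×10¹⁸ m³.
a = 1.199×10⁶ m = 1198.8 km.
Altitude h = a − R = 1198.8 − 216.4 = 982.40 km.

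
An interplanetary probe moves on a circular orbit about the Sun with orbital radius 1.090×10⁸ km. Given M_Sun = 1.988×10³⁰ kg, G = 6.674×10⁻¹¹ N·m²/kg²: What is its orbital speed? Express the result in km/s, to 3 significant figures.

μ = GM = 6.674×10⁻¹¹ × 1.988×10³⁰ = 1.327×10²⁰ m³/s².
r = 1.090×10⁸ km = 1.090×10¹¹ m.
For a circular orbit v = √(μ/r) = √(1.327×10²⁰ / 1.090×10¹¹) = √(1.217×10⁹) = 34890 m/s.
That is 34.89 km/s.

v ≈ 34.9 km/s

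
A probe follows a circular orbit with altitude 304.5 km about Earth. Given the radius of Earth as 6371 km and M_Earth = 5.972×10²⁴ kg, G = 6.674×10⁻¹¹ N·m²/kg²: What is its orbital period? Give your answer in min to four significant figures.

T ≈ 90.47 min

μ = GM = 6.674×10⁻¹¹ × 5.972×10²⁴ = 3.986×10¹⁴ m³/s².
r = 6371 + 304.5 = 6675.5 km = 6.6755×10⁶ m.
Kepler's third law: T = 2π√(r³/μ) = 2π√((6.676×10⁶)³ / 3.986×10¹⁴).
r³/μ = 7.464×10⁵ s², so T = 2π × 8.639×10² = 5.428×10³ s.
Converting: 5.428×10³ s ÷ 60.00 = 90.47 min.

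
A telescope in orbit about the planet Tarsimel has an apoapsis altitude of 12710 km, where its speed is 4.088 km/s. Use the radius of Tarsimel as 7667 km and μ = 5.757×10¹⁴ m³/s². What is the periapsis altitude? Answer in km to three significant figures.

periapsis altitude ≈ 891 km

r_a = 7667 + 12710 = 20377 km = 2.038×10⁷ m.
Specific energy ε = v²/2 − μ/r = -1.990×10⁷ J/kg, so a = −μ/(2ε) = 1.447×10⁷ m.
The apsides satisfy r_p + r_a = 2a, so the periapsis radius is 2a − r_a = 8.558×10⁶ m = 8557.6 km.
Periapsis altitude = 8557.6 − 7667 = 890.64 km.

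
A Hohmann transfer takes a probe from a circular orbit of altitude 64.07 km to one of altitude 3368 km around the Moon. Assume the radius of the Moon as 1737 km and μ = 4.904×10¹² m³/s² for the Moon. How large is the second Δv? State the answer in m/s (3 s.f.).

Δv ≈ 272 m/s

r₁ = 1737 + 64.07 = 1801.1 km = 1.8011×10⁶ m.
r₂ = 1737 + 3368 = 5105.0 km = 5.1050×10⁶ m.
Transfer ellipse a_t = (r₁ + r₂)/2 = 3.453×10⁶ m.
At r₁: circular v_c1 = √(μ/r₁) = 1650 m/s; transfer-perilune v_p = √[μ(2/r₁ − 1/a_t)] = 2006 m/s.
At r₂: circular v_c2 = √(μ/r₂) = 980.1 m/s; transfer-apolune v_a = √[μ(2/r₂ − 1/a_t)] = 707.9 m/s.
Δv₂ = v_c2 − v_a = 272.3 m/s.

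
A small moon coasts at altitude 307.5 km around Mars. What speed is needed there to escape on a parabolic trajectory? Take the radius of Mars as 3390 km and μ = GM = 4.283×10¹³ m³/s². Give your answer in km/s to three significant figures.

v_esc ≈ 4.81 km/s

r = 3390 + 307.5 = 3697.5 km = 3.6975×10⁶ m.
Escape speed v_esc = √(2μ/r) = √(2 × 4.283×10¹³ / 3.698×10⁶) = √(2.317×10⁷) = 4813 m/s.
= 4.813 km/s.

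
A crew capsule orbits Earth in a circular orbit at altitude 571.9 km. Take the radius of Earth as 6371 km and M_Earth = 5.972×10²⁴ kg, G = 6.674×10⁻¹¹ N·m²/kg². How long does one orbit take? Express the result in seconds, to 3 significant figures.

μ = GM = 6.674×10⁻¹¹ × 5.972×10²⁴ = 3.986×10¹⁴ m³/s².
r = 6371 + 571.9 = 6942.9 km = 6.9429×10⁶ m.
Kepler's third law: T = 2π√(r³/μ) = 2π√((6.943×10⁶)³ / 3.986×10¹⁴).
r³/μ = 8.397×10⁵ s², so T = 2π × 9.163×10² = 5.758×10³ s.

T ≈ 5760 seconds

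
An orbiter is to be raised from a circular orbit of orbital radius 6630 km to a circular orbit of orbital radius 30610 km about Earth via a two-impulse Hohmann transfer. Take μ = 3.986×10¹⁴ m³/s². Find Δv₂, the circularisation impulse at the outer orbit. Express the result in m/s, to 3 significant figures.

Δv ≈ 1460 m/s

r₁ = 6630 km = 6.630×10⁶ m.
r₂ = 30610 km = 3.061×10⁷ m.
Transfer ellipse a_t = (r₁ + r₂)/2 = 1.862×10⁷ m.
At r₁: circular v_c1 = √(μ/r₁) = 7754 m/s; transfer-perigee v_p = √[μ(2/r₁ − 1/a_t)] = 9942 m/s.
At r₂: circular v_c2 = √(μ/r₂) = 3609 m/s; transfer-apogee v_a = √[μ(2/r₂ − 1/a_t)] = 2153 m/s.
Δv₂ = v_c2 − v_a = 1455 m/s.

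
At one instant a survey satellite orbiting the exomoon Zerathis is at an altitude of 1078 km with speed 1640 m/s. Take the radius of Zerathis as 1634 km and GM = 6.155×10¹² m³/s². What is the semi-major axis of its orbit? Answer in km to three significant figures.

r = 1634 + 1078 = 2712.0 km = 2.712×10⁶ m.
Specific orbital energy ε = v²/2 − μ/r = (1640)²/2 − 6.155×10¹²/2.712×10⁶ = -9.247×10⁵ J/kg.
Since ε = −μ/(2a), a = −μ/(2ε) = 3.328×10⁶ m = 3328.0 km.

a ≈ 3330 km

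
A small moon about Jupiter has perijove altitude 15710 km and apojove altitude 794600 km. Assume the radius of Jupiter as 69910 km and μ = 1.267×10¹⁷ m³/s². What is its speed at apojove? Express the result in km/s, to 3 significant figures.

r_p = 69910 + 15710 = 85620 km = 8.5620×10⁷ m.
r_a = 69910 + 794600 = 864510 km = 8.6451×10⁸ m.
Semi-major axis a = (r_p + r_a)/2 = 4.7506×10⁵ km = 4.751×10⁸ m.
Vis-viva: v² = μ(2/r − 1/a) = 1.267×10¹⁷ × (2.313×10⁻⁹ − 2.105×10⁻⁹) = 2.641×10⁷ m²/s².
v = 5139 m/s = 5.139 km/s.

v ≈ 5.14 km/s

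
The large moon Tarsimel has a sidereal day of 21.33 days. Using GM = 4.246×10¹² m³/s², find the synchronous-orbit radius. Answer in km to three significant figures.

r_sync ≈ 71500 km

T = 21.33 days = 1.843×10⁶ s.
A synchronous orbit has period T, so by Kepler's third law a = (μT²/4π²)^(1/3).
μT²/4π² = 4.246×10¹² × (1.843×10⁶)² / 39.48 = 3.653×10²³ m³.
a = 7.148×10⁷ m = 71484 km.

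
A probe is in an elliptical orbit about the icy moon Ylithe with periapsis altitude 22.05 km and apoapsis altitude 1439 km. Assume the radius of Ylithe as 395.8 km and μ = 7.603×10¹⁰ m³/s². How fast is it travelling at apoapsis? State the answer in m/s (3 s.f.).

v ≈ 124 m/s

r_p = 395.8 + 22.05 = 417.85 km = 4.1785×10⁵ m.
r_a = 395.8 + 1439 = 1834.8 km = 1.8348×10⁶ m.
Semi-major axis a = (r_p + r_a)/2 = 1126.3 km = 1.126×10⁶ m.
Vis-viva: v² = μ(2/r − 1/a) = 7.603×10¹⁰ × (1.090×10⁻⁶ − 8.878×10⁻⁷) = 1.537×10⁴ m²/s².
v = 124.0 m/s.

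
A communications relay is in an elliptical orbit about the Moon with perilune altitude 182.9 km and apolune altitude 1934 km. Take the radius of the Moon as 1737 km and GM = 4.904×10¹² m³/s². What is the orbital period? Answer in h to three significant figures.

T ≈ 3.68 h

r_p = 1737 + 182.9 = 1919.9 km = 1.9199×10⁶ m.
r_a = 1737 + 1934 = 3671.0 km = 3.6710×10⁶ m.
Semi-major axis a = (r_p + r_a)/2 = (1919.9 + 3671.0)/2 = 2795.4 km = 2.795×10⁶ m.
By Kepler's third law T = 2π√(a³/μ) = 2π × 2.111×10³ = 1.326×10⁴ s.
= 3.684 h.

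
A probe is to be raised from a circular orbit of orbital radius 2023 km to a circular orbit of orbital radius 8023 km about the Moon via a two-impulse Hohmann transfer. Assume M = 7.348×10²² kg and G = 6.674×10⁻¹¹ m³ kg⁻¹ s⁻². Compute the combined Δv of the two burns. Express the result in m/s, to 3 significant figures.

μ = GM = 6.674×10⁻¹¹ × 7.348×10²² = 4.904×10¹² m³/s².
r₁ = 2023 km = 2.023×10⁶ m.
r₂ = 8023 km = 8.023×10⁶ m.
Transfer ellipse a_t = (r₁ + r₂)/2 = 5.023×10⁶ m.
At r₁: circular v_c1 = √(μ/r₁) = 1557 m/s; transfer-perilune v_p = √[μ(2/r₁ − 1/a_t)] = 1968 m/s.
Δv₁ = v_p − v_c1 = 410.8 m/s.
At r₂: circular v_c2 = √(μ/r₂) = 781.8 m/s; transfer-apolune v_a = √[μ(2/r₂ − 1/a_t)] = 496.2 m/s.
Δv₂ = v_c2 − v_a = 285.7 m/s.
Total Δv = Δv₁ + Δv₂ = 696.4 m/s.

Δv_total ≈ 696 m/s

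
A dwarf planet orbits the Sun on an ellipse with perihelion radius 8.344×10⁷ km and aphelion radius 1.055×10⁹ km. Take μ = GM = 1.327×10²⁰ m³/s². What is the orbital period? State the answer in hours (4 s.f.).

Semi-major axis a = (r_p + r_a)/2 = (8.3440×10⁷ + 1.0550×10⁹)/2 = 5.6922×10⁸ km = 5.692×10¹¹ m.
By Kepler's third law T = 2π√(a³/μ) = 2π × 3.728×10⁷ = 2.342×10⁸ s.
= 65070 hours.

T ≈ 65070 hours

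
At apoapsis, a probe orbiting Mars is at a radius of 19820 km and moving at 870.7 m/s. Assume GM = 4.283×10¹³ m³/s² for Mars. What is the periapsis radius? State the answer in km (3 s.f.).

periapsis radius ≈ 4220 km

r_a = 1.982×10⁷ m.
Specific energy ε = v²/2 − μ/r = -1.782×10⁶ J/kg, so a = −μ/(2ε) = 1.202×10⁷ m.
The apsides satisfy r_p + r_a = 2a, so the periapsis radius is 2a − r_a = 4.216×10⁶ m = 4216.3 km.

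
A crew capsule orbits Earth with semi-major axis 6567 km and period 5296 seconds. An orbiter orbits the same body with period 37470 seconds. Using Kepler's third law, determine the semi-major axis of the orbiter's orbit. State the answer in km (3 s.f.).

a₂ ≈ 24200 km

Kepler's third law: a³ ∝ T², so a₂ = a₁ (T₂/T₁)^(2/3).
T₂/T₁ = 7.075, (T₂/T₁)^(2/3) = 3.685.
a₂ = 6567 × 3.685 = 24200 km.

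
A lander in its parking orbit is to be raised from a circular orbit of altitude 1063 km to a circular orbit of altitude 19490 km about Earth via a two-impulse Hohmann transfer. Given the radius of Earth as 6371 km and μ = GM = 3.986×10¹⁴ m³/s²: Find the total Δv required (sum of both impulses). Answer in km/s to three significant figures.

Δv_total ≈ 3.11 km/s

r₁ = 6371 + 1063 = 7434.0 km = 7.4340×10⁶ m.
r₂ = 6371 + 19490 = 25861 km = 2.5861×10⁷ m.
Transfer ellipse a_t = (r₁ + r₂)/2 = 1.665×10⁷ m.
At r₁: circular v_c1 = √(μ/r₁) = 7322 m/s; transfer-perigee v_p = √[μ(2/r₁ − 1/a_t)] = 9127 m/s.
Δv₁ = v_p − v_c1 = 1804 m/s.
At r₂: circular v_c2 = √(μ/r₂) = 3926 m/s; transfer-apogee v_a = √[μ(2/r₂ − 1/a_t)] = 2624 m/s.
Δv₂ = v_c2 − v_a = 1302 m/s.
Total Δv = Δv₁ + Δv₂ = 3107 m/s = 3.107 km/s.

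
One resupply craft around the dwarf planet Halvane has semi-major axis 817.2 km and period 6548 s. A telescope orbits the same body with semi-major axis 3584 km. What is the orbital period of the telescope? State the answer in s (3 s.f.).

Kepler's third law: T² ∝ a³, so T₂ = T₁ (a₂/a₁)^(3/2).
a₂/a₁ = 4.386, (a₂/a₁)^(3/2) = 9.185.
T₂ = 6548 × 9.185 = 60140 s.

T₂ ≈ 60100 s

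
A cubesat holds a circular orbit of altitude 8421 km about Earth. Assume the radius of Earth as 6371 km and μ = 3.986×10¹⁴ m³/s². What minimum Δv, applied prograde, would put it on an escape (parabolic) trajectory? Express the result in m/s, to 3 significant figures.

Δv ≈ 2150 m/s

r = 6371 + 8421 = 14792 km = 1.4792×10⁷ m.
Circular speed v_c = √(μ/r) = 5191 m/s.
Escape speed v_esc = √(2μ/r) = √2 × v_c = 7341 m/s.
Δv = v_esc − v_c = 2150 m/s.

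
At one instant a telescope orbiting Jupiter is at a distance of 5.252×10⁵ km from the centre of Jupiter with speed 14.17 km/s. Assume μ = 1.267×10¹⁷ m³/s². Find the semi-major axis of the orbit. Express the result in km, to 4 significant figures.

r = 5.252×10⁸ m.
Vis-viva rearranged: 1/a = 2/r − v²/μ = 3.808×10⁻⁹ − 1.585×10⁻⁹ = 2.223×10⁻⁹ m⁻¹.
a = 4.498×10⁸ m = 4.4978×10⁵ km.

a ≈ 4.498×10⁵ km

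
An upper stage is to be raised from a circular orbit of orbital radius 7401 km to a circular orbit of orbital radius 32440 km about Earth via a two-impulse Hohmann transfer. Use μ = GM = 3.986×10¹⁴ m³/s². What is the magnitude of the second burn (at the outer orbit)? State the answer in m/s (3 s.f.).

r₁ = 7401 km = 7.401×10⁶ m.
r₂ = 32440 km = 3.244×10⁷ m.
Transfer ellipse a_t = (r₁ + r₂)/2 = 1.992×10⁷ m.
At r₁: circular v_c1 = √(μ/r₁) = 7339 m/s; transfer-perigee v_p = √[μ(2/r₁ − 1/a_t)] = 9365 m/s.
At r₂: circular v_c2 = √(μ/r₂) = 3505 m/s; transfer-apogee v_a = √[μ(2/r₂ − 1/a_t)] = 2137 m/s.
Δv₂ = v_c2 − v_a = 1369 m/s.

Δv ≈ 1370 m/s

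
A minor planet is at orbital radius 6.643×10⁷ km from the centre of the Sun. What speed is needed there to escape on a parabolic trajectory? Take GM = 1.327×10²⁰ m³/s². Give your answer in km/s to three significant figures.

r = 6.643×10⁷ km = 6.643×10¹⁰ m.
Escape speed v_esc = √(2μ/r) = √(2 × 1.327×10²⁰ / 6.643×10¹⁰) = √(3.995×10⁹) = 63210 m/s.
= 63.21 km/s.

v_esc ≈ 63.2 km/s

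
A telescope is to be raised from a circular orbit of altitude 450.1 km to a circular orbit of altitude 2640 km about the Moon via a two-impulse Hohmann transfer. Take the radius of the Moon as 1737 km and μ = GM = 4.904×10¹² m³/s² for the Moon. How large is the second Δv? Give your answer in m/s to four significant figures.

Δv ≈ 194.4 m/s

r₁ = 1737 + 450.1 = 2187.1 km = 2.1871×10⁶ m.
r₂ = 1737 + 2640 = 4377.0 km = 4.3770×10⁶ m.
Transfer ellipse a_t = (r₁ + r₂)/2 = 3.282×10⁶ m.
At r₁: circular v_c1 = √(μ/r₁) = 1497 m/s; transfer-perilune v_p = √[μ(2/r₁ − 1/a_t)] = 1729 m/s.
At r₂: circular v_c2 = √(μ/r₂) = 1058 m/s; transfer-apolune v_a = √[μ(2/r₂ − 1/a_t)] = 864.1 m/s.
Δv₂ = v_c2 − v_a = 194.4 m/s.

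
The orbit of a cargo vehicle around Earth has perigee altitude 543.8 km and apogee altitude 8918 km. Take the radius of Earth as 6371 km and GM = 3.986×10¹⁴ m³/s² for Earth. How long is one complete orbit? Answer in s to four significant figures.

T ≈ 11640 s

r_p = 6371 + 543.8 = 6914.8 km = 6.9148×10⁶ m.
r_a = 6371 + 8918 = 15289 km = 1.5289×10⁷ m.
Semi-major axis a = (r_p + r_a)/2 = (6914.8 + 15289)/2 = 11102 km = 1.110×10⁷ m.
By Kepler's third law T = 2π√(a³/μ) = 2π × 1.853×10³ = 1.164×10⁴ s.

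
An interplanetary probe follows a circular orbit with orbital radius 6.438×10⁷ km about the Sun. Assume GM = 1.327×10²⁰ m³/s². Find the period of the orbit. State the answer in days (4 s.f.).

T ≈ 103.1 days

r = 6.438×10⁷ km = 6.438×10¹⁰ m.
Kepler's third law: T = 2π√(r³/μ) = 2π√((6.438×10¹⁰)³ / 1.327×10²⁰).
r³/μ = 2.011×10¹² s², so T = 2π × 1.418×10⁶ = 8.910×10⁶ s.
Converting: 8.910×10⁶ s ÷ 86400 = 103.1 days.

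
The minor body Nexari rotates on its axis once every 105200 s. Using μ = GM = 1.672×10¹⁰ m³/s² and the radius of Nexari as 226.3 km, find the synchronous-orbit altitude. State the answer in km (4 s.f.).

A synchronous orbit has period T, so by Kepler's third law a = (μT²/4π²)^(1/3).
μT²/4π² = 1.672×10¹⁰ × (1.052×10⁵)² / 39.48 = 4.687×10¹⁸ m³.
a = 1.674×10⁶ m = 1673.5 km.
Altitude h = a − R = 1673.5 − 226.3 = 1447.2 km.

h_sync ≈ 1447 km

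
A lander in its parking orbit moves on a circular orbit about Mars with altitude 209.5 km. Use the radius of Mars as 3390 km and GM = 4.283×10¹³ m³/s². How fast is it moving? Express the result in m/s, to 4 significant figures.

r = 3390 + 209.5 = 3599.5 km = 3.5995×10⁶ m.
For a circular orbit v = √(μ/r) = √(4.283×10¹³ / 3.600×10⁶) = √(1.190×10⁷) = 3449 m/s.

v ≈ 3449 m/s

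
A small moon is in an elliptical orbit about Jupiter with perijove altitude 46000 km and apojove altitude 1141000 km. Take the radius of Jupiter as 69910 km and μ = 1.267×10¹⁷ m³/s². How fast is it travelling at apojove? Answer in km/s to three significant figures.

r_p = 69910 + 46000 = 115910 km = 1.1591×10⁸ m.
r_a = 69910 + 1141000 = 1210900 km = 1.2109×10⁹ m.
Semi-major axis a = (r_p + r_a)/2 = 6.6341×10⁵ km = 6.634×10⁸ m.
Vis-viva: v² = μ(2/r − 1/a) = 1.267×10¹⁷ × (1.652×10⁻⁹ − 1.507×10⁻⁹) = 1.828×10⁷ m²/s².
v = 4276 m/s = 4.276 km/s.

v ≈ 4.28 km/s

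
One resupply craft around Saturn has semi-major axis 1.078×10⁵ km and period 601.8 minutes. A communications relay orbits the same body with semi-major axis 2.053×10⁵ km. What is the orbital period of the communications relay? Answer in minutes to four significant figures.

T₂ ≈ 1582 minutes

Kepler's third law: T² ∝ a³, so T₂ = T₁ (a₂/a₁)^(3/2).
a₂/a₁ = 1.904, (a₂/a₁)^(3/2) = 2.628.
T₂ = 601.8 × 2.628 = 1582 minutes.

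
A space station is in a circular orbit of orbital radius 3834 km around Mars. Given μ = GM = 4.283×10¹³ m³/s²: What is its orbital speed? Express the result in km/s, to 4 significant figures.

v ≈ 3.342 km/s

r = 3834 km = 3.834×10⁶ m.
For a circular orbit v = √(μ/r) = √(4.283×10¹³ / 3.834×10⁶) = √(1.117×10⁷) = 3342 m/s.
That is 3.342 km/s.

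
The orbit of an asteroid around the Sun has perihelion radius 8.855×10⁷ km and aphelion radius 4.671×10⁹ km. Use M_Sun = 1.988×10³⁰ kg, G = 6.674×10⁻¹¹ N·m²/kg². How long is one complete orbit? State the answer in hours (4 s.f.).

μ = GM = 6.674×10⁻¹¹ × 1.988×10³⁰ = 1.327×10²⁰ m³/s².
Semi-major axis a = (r_p + r_a)/2 = (8.8550×10⁷ + 4.6710×10⁹)/2 = 2.3798×10⁹ km = 2.380×10¹² m.
By Kepler's third law T = 2π√(a³/μ) = 2π × 3.187×10⁸ = 2.003×10⁹ s.
= 5.563×10⁵ hours.

T ≈ 556300 hours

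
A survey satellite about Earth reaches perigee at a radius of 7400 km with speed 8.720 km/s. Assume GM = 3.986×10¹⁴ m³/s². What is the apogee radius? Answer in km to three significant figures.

apogee radius ≈ 17800 km

r_p = 7.400×10⁶ m.
Specific energy ε = v²/2 − μ/r = -1.585×10⁷ J/kg, so a = −μ/(2ε) = 1.258×10⁷ m.
The apsides satisfy r_p + r_a = 2a, so the apogee radius is 2a − r_p = 1.776×10⁷ m = 17755 km.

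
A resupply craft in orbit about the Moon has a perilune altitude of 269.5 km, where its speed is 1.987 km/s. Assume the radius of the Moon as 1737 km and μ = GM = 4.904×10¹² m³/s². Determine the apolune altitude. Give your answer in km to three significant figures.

r_p = 1737 + 269.5 = 2006.5 km = 2.006×10⁶ m.
Specific energy ε = v²/2 − μ/r = -4.700×10⁵ J/kg, so a = −μ/(2ε) = 5.217×10⁶ m.
The apsides satisfy r_p + r_a = 2a, so the apolune radius is 2a − r_p = 8.428×10⁶ m = 8428.2 km.
Apolune altitude = 8428.2 − 1737 = 6691.2 km.

apolune altitude ≈ 6690 km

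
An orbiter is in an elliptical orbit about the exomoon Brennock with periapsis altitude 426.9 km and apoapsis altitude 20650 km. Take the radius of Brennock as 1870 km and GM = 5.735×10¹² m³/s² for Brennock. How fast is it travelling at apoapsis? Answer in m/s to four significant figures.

v ≈ 217.1 m/s

r_p = 1870 + 426.9 = 2296.9 km = 2.2969×10⁶ m.
r_a = 1870 + 20650 = 22520 km = 2.2520×10⁷ m.
Semi-major axis a = (r_p + r_a)/2 = 12408 km = 1.241×10⁷ m.
Vis-viva: v² = μ(2/r − 1/a) = 5.735×10¹² × (8.881×10⁻⁸ − 8.059×10⁻⁸) = 4.714×10⁴ m²/s².
v = 217.1 m/s.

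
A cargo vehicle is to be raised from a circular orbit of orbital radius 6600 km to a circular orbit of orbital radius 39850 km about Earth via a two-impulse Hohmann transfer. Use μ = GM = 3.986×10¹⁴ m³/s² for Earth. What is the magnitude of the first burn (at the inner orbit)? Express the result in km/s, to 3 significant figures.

r₁ = 6600 km = 6.600×10⁶ m.
r₂ = 39850 km = 3.985×10⁷ m.
Transfer ellipse a_t = (r₁ + r₂)/2 = 2.322×10⁷ m.
At r₁: circular v_c1 = √(μ/r₁) = 7771 m/s; transfer-perigee v_p = √[μ(2/r₁ − 1/a_t)] = 10180 m/s.
Δv₁ = v_p − v_c1 = 2408 m/s.
= 2.408 km/s.

Δv ≈ 2.41 km/s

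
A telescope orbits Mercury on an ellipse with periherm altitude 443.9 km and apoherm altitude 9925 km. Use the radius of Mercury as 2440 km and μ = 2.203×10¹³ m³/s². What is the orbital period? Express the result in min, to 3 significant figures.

T ≈ 470 min

r_p = 2440 + 443.9 = 2883.9 km = 2.8839×10⁶ m.
r_a = 2440 + 9925 = 12365 km = 1.2365×10⁷ m.
Semi-major axis a = (r_p + r_a)/2 = (2883.9 + 12365)/2 = 7624.4 km = 7.624×10⁶ m.
By Kepler's third law T = 2π√(a³/μ) = 2π × 4.485×10³ = 2.818×10⁴ s.
= 469.7 min.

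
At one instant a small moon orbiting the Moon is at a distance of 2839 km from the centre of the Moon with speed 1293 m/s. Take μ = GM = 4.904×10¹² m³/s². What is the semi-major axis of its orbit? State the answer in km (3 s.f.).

a ≈ 2750 km

r = 2.839×10⁶ m.
Vis-viva rearranged: 1/a = 2/r − v²/μ = 7.045×10⁻⁷ − 3.409×10⁻⁷ = 3.636×10⁻⁷ m⁻¹.
a = 2.751×10⁶ m = 2750.6 km.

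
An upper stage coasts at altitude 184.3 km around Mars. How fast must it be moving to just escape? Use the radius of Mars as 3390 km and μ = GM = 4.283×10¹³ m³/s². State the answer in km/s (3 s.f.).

v_esc ≈ 4.90 km/s

r = 3390 + 184.3 = 3574.3 km = 3.5743×10⁶ m.
Escape speed v_esc = √(2μ/r) = √(2 × 4.283×10¹³ / 3.574×10⁶) = √(2.397×10⁷) = 4895 m/s.
= 4.895 km/s.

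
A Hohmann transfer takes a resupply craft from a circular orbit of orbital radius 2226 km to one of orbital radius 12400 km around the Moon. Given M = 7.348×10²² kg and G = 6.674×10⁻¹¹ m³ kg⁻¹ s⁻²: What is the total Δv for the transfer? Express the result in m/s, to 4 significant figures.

Δv_total ≈ 730.4 m/s

μ = GM = 6.674×10⁻¹¹ × 7.348×10²² = 4.904×10¹² m³/s².
r₁ = 2226 km = 2.226×10⁶ m.
r₂ = 12400 km = 1.240×10⁷ m.
Transfer ellipse a_t = (r₁ + r₂)/2 = 7.313×10⁶ m.
At r₁: circular v_c1 = √(μ/r₁) = 1484 m/s; transfer-perilune v_p = √[μ(2/r₁ − 1/a_t)] = 1933 m/s.
Δv₁ = v_p − v_c1 = 448.5 m/s.
At r₂: circular v_c2 = √(μ/r₂) = 628.9 m/s; transfer-apolune v_a = √[μ(2/r₂ − 1/a_t)] = 347.0 m/s.
Δv₂ = v_c2 − v_a = 281.9 m/s.
Total Δv = Δv₁ + Δv₂ = 730.4 m/s.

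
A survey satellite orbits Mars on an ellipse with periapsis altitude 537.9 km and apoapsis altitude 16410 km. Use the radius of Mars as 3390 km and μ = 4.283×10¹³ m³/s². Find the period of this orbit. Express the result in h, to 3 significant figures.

T ≈ 10.9 h

r_p = 3390 + 537.9 = 3927.9 km = 3.9279×10⁶ m.
r_a = 3390 + 16410 = 19800 km = 1.9800×10⁷ m.
Semi-major axis a = (r_p + r_a)/2 = (3927.9 + 19800)/2 = 11864 km = 1.186×10⁷ m.
By Kepler's third law T = 2π√(a³/μ) = 2π × 6.244×10³ = 3.923×10⁴ s.
= 10.90 h.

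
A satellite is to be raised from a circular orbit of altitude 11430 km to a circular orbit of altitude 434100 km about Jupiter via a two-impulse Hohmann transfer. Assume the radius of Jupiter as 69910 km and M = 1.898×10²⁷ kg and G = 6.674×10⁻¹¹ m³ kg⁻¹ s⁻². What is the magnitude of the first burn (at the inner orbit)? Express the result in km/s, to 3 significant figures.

Δv ≈ 12.3 km/s

μ = GM = 6.674×10⁻¹¹ × 1.898×10²⁷ = 1.267×10¹⁷ m³/s².
r₁ = 69910 + 11430 = 81340 km = 8.1340×10⁷ m.
r₂ = 69910 + 434100 = 504010 km = 5.0401×10⁸ m.
Transfer ellipse a_t = (r₁ + r₂)/2 = 2.927×10⁸ m.
At r₁: circular v_c1 = √(μ/r₁) = 39460 m/s; transfer-perijove v_p = √[μ(2/r₁ − 1/a_t)] = 51790 m/s.
Δv₁ = v_p − v_c1 = 12320 m/s.
= 12.32 km/s.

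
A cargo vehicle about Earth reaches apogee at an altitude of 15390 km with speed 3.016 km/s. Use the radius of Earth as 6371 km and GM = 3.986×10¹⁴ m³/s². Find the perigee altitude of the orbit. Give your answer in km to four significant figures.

r_a = 6371 + 15390 = 21761 km = 2.176×10⁷ m.
Specific energy ε = v²/2 − μ/r = -1.377×10⁷ J/kg, so a = −μ/(2ε) = 1.447×10⁷ m.
The apsides satisfy r_p + r_a = 2a, so the perigee radius is 2a − r_a = 7.188×10⁶ m = 7188.0 km.
Perigee altitude = 7188.0 − 6371 = 816.99 km.

perigee altitude ≈ 817.0 km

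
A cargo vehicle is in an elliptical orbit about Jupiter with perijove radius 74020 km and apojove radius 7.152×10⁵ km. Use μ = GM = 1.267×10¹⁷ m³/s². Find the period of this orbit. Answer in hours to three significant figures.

Semi-major axis a = (r_p + r_a)/2 = (74020 + 7.1520×10⁵)/2 = 3.9461×10⁵ km = 3.946×10⁸ m.
By Kepler's third law T = 2π√(a³/μ) = 2π × 2.202×10⁴ = 1.384×10⁵ s.
= 38.44 hours.

T ≈ 38.4 hours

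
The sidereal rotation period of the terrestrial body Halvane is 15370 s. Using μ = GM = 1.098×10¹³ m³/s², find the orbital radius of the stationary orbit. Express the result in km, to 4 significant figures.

A synchronous orbit has period T, so by Kepler's third law a = (μT²/4π²)^(1/3).
μT²/4π² = 1.098×10¹³ × (1.537×10⁴)² / 39.48 = 6.570×10¹⁹ m³.
a = 4.035×10⁶ m = 4035.2 km.

r_sync ≈ 4035 km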